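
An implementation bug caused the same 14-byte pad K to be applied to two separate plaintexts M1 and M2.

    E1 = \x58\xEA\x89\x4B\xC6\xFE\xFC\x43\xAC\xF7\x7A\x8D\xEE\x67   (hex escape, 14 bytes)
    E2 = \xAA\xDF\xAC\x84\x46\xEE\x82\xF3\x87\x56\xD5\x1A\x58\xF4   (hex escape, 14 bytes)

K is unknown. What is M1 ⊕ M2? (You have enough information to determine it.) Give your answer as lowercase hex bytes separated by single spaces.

E1 ⊕ E2 = (M1 ⊕ K) ⊕ (M2 ⊕ K) = M1 ⊕ M2 — the shared key cancels under XOR.
58 ⊕ aa = f2
ea ⊕ df = 35
89 ⊕ ac = 25
4b ⊕ 84 = cf
c6 ⊕ 46 = 80
fe ⊕ ee = 10
fc ⊕ 82 = 7e
43 ⊕ f3 = b0
ac ⊕ 87 = 2b
f7 ⊕ 56 = a1
7a ⊕ d5 = af
8d ⊕ 1a = 97
ee ⊕ 58 = b6
67 ⊕ f4 = 93

f2 35 25 cf 80 10 7e b0 2b a1 af 97 b6 93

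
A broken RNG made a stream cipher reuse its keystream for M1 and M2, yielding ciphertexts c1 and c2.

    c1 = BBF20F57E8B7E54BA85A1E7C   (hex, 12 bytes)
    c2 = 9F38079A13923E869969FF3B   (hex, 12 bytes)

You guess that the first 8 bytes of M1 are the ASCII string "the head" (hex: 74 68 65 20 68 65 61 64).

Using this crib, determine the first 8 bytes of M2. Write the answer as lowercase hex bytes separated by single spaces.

First, c1 ⊕ c2 = (M1 ⊕ K) ⊕ (M2 ⊕ K) = M1 ⊕ M2, so the key drops out. Then M2 = (M1 ⊕ M2) ⊕ M1 over the first 8 bytes.
byte 0: (bb XOR 9f) XOR 74 = 24 XOR 74 = 50
byte 1: (f2 XOR 38) XOR 68 = ca XOR 68 = a2
byte 2: (0f XOR 07) XOR 65 = 08 XOR 65 = 6d
byte 3: (57 XOR 9a) XOR 20 = cd XOR 20 = ed
byte 4: (e8 XOR 13) XOR 68 = fb XOR 68 = 93
byte 5: (b7 XOR 92) XOR 65 = 25 XOR 65 = 40
byte 6: (e5 XOR 3e) XOR 61 = db XOR 61 = ba
byte 7: (4b XOR 86) XOR 64 = cd XOR 64 = a9

50 a2 6d ed 93 40 ba a9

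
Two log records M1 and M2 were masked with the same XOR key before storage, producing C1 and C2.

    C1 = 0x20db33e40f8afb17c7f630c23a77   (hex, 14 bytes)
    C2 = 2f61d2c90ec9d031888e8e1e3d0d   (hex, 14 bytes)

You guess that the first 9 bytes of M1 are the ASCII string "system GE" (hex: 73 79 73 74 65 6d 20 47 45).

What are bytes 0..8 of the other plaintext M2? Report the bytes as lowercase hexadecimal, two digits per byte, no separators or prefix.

First, C1 ⊕ C2 = (M1 ⊕ K) ⊕ (M2 ⊕ K) = M1 ⊕ M2, so the key drops out. Then M2 = (M1 ⊕ M2) ⊕ M1 over the first 9 bytes.
byte 0: (20 ^ 2f) ^ 73 = 0f ^ 73 = 7c
byte 1: (db ^ 61) ^ 79 = ba ^ 79 = c3
byte 2: (33 ^ d2) ^ 73 = e1 ^ 73 = 92
byte 3: (e4 ^ c9) ^ 74 = 2d ^ 74 = 59
byte 4: (0f ^ 0e) ^ 65 = 01 ^ 65 = 64
byte 5: (8a ^ c9) ^ 6d = 43 ^ 6d = 2e
byte 6: (fb ^ d0) ^ 20 = 2b ^ 20 = 0b
byte 7: (17 ^ 31) ^ 47 = 26 ^ 47 = 61
byte 8: (c7 ^ 88) ^ 45 = 4f ^ 45 = 0a

7cc39259642e0b610a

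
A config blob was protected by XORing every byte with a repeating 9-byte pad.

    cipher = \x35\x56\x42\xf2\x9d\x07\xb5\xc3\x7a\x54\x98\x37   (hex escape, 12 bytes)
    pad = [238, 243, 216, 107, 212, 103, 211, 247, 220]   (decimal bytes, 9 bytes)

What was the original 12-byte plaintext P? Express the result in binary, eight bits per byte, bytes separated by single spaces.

11011011 10100101 10011010 10011001 01001001 01100000 01100110 00110100 10100110 10111010 01101011 11101111

The 9-byte key repeats, so the effective keystream is ee f3 d8 6b d4 67 d3 f7 dc ee f3 d8.
byte 0: 00110101 xor 11101110 = 11011011
byte 1: 01010110 xor 11110011 = 10100101
byte 2: 01000010 xor 11011000 = 10011010
byte 3: 11110010 xor 01101011 = 10011001
byte 4: 10011101 xor 11010100 = 01001001
byte 5: 00000111 xor 01100111 = 01100000
byte 6: 10110101 xor 11010011 = 01100110
byte 7: 11000011 xor 11110111 = 00110100
byte 8: 01111010 xor 11011100 = 10100110
byte 9: 01010100 xor 11101110 = 10111010
byte 10: 10011000 xor 11110011 = 01101011
byte 11: 00110111 xor 11011000 = 11101111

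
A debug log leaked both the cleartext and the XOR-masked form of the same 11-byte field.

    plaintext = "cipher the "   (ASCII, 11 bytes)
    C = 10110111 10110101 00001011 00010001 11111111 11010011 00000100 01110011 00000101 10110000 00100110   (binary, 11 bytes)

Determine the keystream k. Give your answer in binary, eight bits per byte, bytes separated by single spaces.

Since C = plaintext ⊕ k, XORing both sides with plaintext gives k = plaintext ⊕ C.
63 ^ b7 = d4
69 ^ b5 = dc
70 ^ 0b = 7b
68 ^ 11 = 79
65 ^ ff = 9a
72 ^ d3 = a1
20 ^ 04 = 24
74 ^ 73 = 07
68 ^ 05 = 6d
65 ^ b0 = d5
20 ^ 26 = 06

11010100 11011100 01111011 01111001 10011010 10100001 00100100 00000111 01101101 11010101 00000110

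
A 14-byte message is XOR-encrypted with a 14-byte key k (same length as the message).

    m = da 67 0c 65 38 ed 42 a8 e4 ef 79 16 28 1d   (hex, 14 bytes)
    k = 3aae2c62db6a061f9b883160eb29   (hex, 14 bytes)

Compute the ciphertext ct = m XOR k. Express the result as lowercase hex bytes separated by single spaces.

XOR is its own inverse, so applying the key byte-wise gives the result directly.
da xor 3a = e0
67 xor ae = c9
0c xor 2c = 20
65 xor 62 = 07
38 xor db = e3
ed xor 6a = 87
42 xor 06 = 44
a8 xor 1f = b7
e4 xor 9b = 7f
ef xor 88 = 67
79 xor 31 = 48
16 xor 60 = 76
28 xor eb = c3
1d xor 29 = 34

e0 c9 20 07 e3 87 44 b7 7f 67 48 76 c3 34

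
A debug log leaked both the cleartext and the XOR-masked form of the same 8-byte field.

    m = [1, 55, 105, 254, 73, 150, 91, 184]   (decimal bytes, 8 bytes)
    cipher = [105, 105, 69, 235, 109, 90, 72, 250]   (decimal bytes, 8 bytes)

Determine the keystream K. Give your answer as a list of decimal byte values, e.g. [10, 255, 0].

Since cipher = m ⊕ K, XORing both sides with m gives K = m ⊕ cipher.
01 xor 69 = 68
37 xor 69 = 5e
69 xor 45 = 2c
fe xor eb = 15
49 xor 6d = 24
96 xor 5a = cc
5b xor 48 = 13
b8 xor fa = 42

[104, 94, 44, 21, 36, 204, 19, 66]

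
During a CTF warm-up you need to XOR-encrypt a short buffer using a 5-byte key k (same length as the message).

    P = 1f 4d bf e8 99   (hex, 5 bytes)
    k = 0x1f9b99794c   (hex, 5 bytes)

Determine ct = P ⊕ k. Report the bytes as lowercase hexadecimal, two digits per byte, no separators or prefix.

00d62691d5

XOR is its own inverse, so applying the key byte-wise gives the result directly.
1f ⊕ 1f = 00
4d ⊕ 9b = d6
bf ⊕ 99 = 26
e8 ⊕ 79 = 91
99 ⊕ 4c = d5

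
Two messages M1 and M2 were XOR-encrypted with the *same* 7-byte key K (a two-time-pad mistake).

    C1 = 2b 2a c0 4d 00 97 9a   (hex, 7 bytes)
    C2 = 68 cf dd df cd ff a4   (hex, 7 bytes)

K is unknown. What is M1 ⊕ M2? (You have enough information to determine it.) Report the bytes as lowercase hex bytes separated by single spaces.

43 e5 1d 92 cd 68 3e

C1 ⊕ C2 = (M1 ⊕ K) ⊕ (M2 ⊕ K) = M1 ⊕ M2 — the shared key cancels under XOR.
byte 0: 2b XOR 68 = 43
byte 1: 2a XOR cf = e5
byte 2: c0 XOR dd = 1d
byte 3: 4d XOR df = 92
byte 4: 00 XOR cd = cd
byte 5: 97 XOR ff = 68
byte 6: 9a XOR a4 = 3e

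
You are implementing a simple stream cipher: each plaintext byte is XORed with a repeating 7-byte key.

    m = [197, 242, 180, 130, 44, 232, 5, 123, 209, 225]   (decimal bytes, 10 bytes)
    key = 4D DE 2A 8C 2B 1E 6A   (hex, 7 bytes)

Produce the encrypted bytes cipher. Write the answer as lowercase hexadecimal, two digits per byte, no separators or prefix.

882c9e0e07f66f360fcb

The 7-byte key repeats, so the effective keystream is 4d de 2a 8c 2b 1e 6a 4d de 2a.
byte 0: 11000101 XOR 01001101 = 10001000
byte 1: 11110010 XOR 11011110 = 00101100
byte 2: 10110100 XOR 00101010 = 10011110
byte 3: 10000010 XOR 10001100 = 00001110
byte 4: 00101100 XOR 00101011 = 00000111
byte 5: 11101000 XOR 00011110 = 11110110
byte 6: 00000101 XOR 01101010 = 01101111
byte 7: 01111011 XOR 01001101 = 00110110
byte 8: 11010001 XOR 11011110 = 00001111
byte 9: 11100001 XOR 00101010 = 11001011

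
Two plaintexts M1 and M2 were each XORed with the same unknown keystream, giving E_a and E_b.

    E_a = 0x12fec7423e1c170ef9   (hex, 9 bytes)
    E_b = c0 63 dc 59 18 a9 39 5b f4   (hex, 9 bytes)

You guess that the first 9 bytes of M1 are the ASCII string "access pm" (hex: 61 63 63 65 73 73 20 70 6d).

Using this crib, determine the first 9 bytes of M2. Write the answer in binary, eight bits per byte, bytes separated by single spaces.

First, E_a ⊕ E_b = (M1 ⊕ K) ⊕ (M2 ⊕ K) = M1 ⊕ M2, so the key drops out. Then M2 = (M1 ⊕ M2) ⊕ M1 over the first 9 bytes.
byte 0: (12 xor c0) xor 61 = d2 xor 61 = b3
byte 1: (fe xor 63) xor 63 = 9d xor 63 = fe
byte 2: (c7 xor dc) xor 63 = 1b xor 63 = 78
byte 3: (42 xor 59) xor 65 = 1b xor 65 = 7e
byte 4: (3e xor 18) xor 73 = 26 xor 73 = 55
byte 5: (1c xor a9) xor 73 = b5 xor 73 = c6
byte 6: (17 xor 39) xor 20 = 2e xor 20 = 0e
byte 7: (0e xor 5b) xor 70 = 55 xor 70 = 25
byte 8: (f9 xor f4) xor 6d = 0d xor 6d = 60

10110011 11111110 01111000 01111110 01010101 11000110 00001110 00100101 01100000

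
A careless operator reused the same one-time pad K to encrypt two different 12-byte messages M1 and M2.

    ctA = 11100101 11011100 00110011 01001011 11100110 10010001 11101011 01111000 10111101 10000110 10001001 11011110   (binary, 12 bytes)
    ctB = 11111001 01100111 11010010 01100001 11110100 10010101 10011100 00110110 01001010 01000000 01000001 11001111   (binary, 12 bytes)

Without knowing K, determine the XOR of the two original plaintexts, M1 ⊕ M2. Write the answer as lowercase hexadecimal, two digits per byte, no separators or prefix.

1cbbe12a1204774ef7c6c811

ctA ⊕ ctB = (M1 ⊕ K) ⊕ (M2 ⊕ K) = M1 ⊕ M2 — the shared key cancels under XOR.
229 ^ 249 =  28
220 ^ 103 = 187
 51 ^ 210 = 225
 75 ^  97 =  42
230 ^ 244 =  18
145 ^ 149 =   4
235 ^ 156 = 119
120 ^  54 =  78
189 ^  74 = 247
134 ^  64 = 198
137 ^  65 = 200
222 ^ 207 =  17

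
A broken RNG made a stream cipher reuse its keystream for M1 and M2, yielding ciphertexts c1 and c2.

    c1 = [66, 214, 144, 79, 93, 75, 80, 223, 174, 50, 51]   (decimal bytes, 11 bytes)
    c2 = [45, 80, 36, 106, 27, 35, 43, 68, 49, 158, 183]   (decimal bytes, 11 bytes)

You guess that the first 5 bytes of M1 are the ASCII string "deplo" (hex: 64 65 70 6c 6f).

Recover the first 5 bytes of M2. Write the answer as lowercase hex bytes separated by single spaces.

First, c1 ⊕ c2 = (M1 ⊕ K) ⊕ (M2 ⊕ K) = M1 ⊕ M2, so the key drops out. Then M2 = (M1 ⊕ M2) ⊕ M1 over the first 5 bytes.
byte 0: (42 ⊕ 2d) ⊕ 64 = 6f ⊕ 64 = 0b
byte 1: (d6 ⊕ 50) ⊕ 65 = 86 ⊕ 65 = e3
byte 2: (90 ⊕ 24) ⊕ 70 = b4 ⊕ 70 = c4
byte 3: (4f ⊕ 6a) ⊕ 6c = 25 ⊕ 6c = 49
byte 4: (5d ⊕ 1b) ⊕ 6f = 46 ⊕ 6f = 29

0b e3 c4 49 29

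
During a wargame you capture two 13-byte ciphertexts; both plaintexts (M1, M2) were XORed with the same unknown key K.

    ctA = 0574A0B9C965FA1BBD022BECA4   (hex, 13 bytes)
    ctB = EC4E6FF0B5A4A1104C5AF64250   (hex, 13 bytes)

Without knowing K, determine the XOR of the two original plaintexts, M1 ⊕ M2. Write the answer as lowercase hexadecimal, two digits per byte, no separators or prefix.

ctA ⊕ ctB = (M1 ⊕ K) ⊕ (M2 ⊕ K) = M1 ⊕ M2 — the shared key cancels under XOR.
  5 ⊕ 236 = 233
116 ⊕  78 =  58
160 ⊕ 111 = 207
185 ⊕ 240 =  73
201 ⊕ 181 = 124
101 ⊕ 164 = 193
250 ⊕ 161 =  91
 27 ⊕  16 =  11
189 ⊕  76 = 241
  2 ⊕  90 =  88
 43 ⊕ 246 = 221
236 ⊕  66 = 174
164 ⊕  80 = 244

e93acf497cc15b0bf158ddaef4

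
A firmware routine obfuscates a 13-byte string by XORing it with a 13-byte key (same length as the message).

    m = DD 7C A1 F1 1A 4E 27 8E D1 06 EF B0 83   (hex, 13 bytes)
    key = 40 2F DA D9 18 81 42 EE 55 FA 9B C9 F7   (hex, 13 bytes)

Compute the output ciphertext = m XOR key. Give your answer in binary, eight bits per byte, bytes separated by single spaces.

11011101 xor 01000000 = 10011101
01111100 xor 00101111 = 01010011
10100001 xor 11011010 = 01111011
11110001 xor 11011001 = 00101000
00011010 xor 00011000 = 00000010
01001110 xor 10000001 = 11001111
00100111 xor 01000010 = 01100101
10001110 xor 11101110 = 01100000
11010001 xor 01010101 = 10000100
00000110 xor 11111010 = 11111100
11101111 xor 10011011 = 01110100
10110000 xor 11001001 = 01111001
10000011 xor 11110111 = 01110100

10011101 01010011 01111011 00101000 00000010 11001111 01100101 01100000 10000100 11111100 01110100 01111001 01110100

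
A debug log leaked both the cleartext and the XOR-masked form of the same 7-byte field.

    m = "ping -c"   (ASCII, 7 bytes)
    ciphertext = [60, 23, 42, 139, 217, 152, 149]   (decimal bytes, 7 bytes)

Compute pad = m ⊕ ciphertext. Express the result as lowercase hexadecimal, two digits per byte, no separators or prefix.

4c7e44ecf9b5f6

Since ciphertext = m ⊕ pad, XORing both sides with m gives pad = m ⊕ ciphertext.
112 XOR  60 =  76
105 XOR  23 = 126
110 XOR  42 =  68
103 XOR 139 = 236
 32 XOR 217 = 249
 45 XOR 152 = 181
 99 XOR 149 = 246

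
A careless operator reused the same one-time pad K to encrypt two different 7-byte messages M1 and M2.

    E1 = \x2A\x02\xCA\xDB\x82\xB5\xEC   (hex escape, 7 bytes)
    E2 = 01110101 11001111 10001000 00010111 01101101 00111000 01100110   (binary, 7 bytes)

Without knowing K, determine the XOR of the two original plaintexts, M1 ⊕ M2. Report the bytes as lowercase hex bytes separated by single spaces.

5f cd 42 cc ef 8d 8a

E1 ⊕ E2 = (M1 ⊕ K) ⊕ (M2 ⊕ K) = M1 ⊕ M2 — the shared key cancels under XOR.
byte 0: 2a XOR 75 = 5f
byte 1: 02 XOR cf = cd
byte 2: ca XOR 88 = 42
byte 3: db XOR 17 = cc
byte 4: 82 XOR 6d = ef
byte 5: b5 XOR 38 = 8d
byte 6: ec XOR 66 = 8a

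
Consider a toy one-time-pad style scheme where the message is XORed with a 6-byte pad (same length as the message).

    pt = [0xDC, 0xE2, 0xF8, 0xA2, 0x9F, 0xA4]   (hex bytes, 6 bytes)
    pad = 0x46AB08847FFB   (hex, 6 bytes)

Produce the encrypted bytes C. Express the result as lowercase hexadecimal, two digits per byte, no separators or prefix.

9a49f026e05f

XOR is its own inverse, so applying the key byte-wise gives the result directly.
byte 0: 11011100 XOR 01000110 = 10011010
byte 1: 11100010 XOR 10101011 = 01001001
byte 2: 11111000 XOR 00001000 = 11110000
byte 3: 10100010 XOR 10000100 = 00100110
byte 4: 10011111 XOR 01111111 = 11100000
byte 5: 10100100 XOR 11111011 = 01011111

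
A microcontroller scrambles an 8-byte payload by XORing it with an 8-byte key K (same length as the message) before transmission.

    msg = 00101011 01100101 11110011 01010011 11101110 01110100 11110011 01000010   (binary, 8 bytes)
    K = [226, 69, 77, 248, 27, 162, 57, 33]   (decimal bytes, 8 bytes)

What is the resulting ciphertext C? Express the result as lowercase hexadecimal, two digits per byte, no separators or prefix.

c920beabf5d6ca63

XOR is its own inverse, so applying the key byte-wise gives the result directly.
2b XOR e2 = c9
65 XOR 45 = 20
f3 XOR 4d = be
53 XOR f8 = ab
ee XOR 1b = f5
74 XOR a2 = d6
f3 XOR 39 = ca
42 XOR 21 = 63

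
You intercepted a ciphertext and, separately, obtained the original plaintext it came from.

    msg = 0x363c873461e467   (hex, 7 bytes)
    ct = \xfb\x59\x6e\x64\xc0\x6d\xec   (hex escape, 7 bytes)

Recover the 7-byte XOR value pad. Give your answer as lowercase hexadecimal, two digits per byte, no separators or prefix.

cd65e950a1898b

Since ct = msg ⊕ pad, XORing both sides with msg gives pad = msg ⊕ ct.
36 xor fb = cd
3c xor 59 = 65
87 xor 6e = e9
34 xor 64 = 50
61 xor c0 = a1
e4 xor 6d = 89
67 xor ec = 8b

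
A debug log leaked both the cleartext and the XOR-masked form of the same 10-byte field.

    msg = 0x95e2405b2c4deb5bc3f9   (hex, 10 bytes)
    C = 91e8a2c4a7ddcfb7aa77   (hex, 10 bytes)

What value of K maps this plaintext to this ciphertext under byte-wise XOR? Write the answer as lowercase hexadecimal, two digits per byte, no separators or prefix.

Since C = msg ⊕ K, XORing both sides with msg gives K = msg ⊕ C.
95 ⊕ 91 = 04
e2 ⊕ e8 = 0a
40 ⊕ a2 = e2
5b ⊕ c4 = 9f
2c ⊕ a7 = 8b
4d ⊕ dd = 90
eb ⊕ cf = 24
5b ⊕ b7 = ec
c3 ⊕ aa = 69
f9 ⊕ 77 = 8e

040ae29f8b9024ec698e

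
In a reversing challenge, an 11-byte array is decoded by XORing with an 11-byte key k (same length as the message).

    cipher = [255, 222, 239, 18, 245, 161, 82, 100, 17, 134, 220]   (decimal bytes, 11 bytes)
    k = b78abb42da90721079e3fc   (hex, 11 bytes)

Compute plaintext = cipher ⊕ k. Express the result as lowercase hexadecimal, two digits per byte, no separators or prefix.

485454502f312074686520

255 ⊕ 183 =  72
222 ⊕ 138 =  84
239 ⊕ 187 =  84
 18 ⊕  66 =  80
245 ⊕ 218 =  47
161 ⊕ 144 =  49
 82 ⊕ 114 =  32
100 ⊕  16 = 116
 17 ⊕ 121 = 104
134 ⊕ 227 = 101
220 ⊕ 252 =  32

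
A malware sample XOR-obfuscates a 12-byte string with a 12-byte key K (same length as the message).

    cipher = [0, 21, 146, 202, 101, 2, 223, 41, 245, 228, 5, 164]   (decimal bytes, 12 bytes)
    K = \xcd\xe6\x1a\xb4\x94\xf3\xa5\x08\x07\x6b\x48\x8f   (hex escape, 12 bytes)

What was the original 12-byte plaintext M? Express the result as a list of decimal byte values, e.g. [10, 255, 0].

XOR is its own inverse, so applying the key byte-wise gives the result directly.
00000000 ^ 11001101 = 11001101
00010101 ^ 11100110 = 11110011
10010010 ^ 00011010 = 10001000
11001010 ^ 10110100 = 01111110
01100101 ^ 10010100 = 11110001
00000010 ^ 11110011 = 11110001
11011111 ^ 10100101 = 01111010
00101001 ^ 00001000 = 00100001
11110101 ^ 00000111 = 11110010
11100100 ^ 01101011 = 10001111
00000101 ^ 01001000 = 01001101
10100100 ^ 10001111 = 00101011

[205, 243, 136, 126, 241, 241, 122, 33, 242, 143, 77, 43]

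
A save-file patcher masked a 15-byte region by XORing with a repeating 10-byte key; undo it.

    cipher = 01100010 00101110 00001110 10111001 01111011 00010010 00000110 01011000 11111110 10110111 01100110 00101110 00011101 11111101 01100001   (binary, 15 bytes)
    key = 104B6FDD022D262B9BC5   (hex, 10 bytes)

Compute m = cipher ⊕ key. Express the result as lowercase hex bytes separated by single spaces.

The 10-byte key repeats, so the effective keystream is 10 4b 6f dd 02 2d 26 2b 9b c5 10 4b 6f dd 02.
byte 0:  98 ⊕  16 = 114
byte 1:  46 ⊕  75 = 101
byte 2:  14 ⊕ 111 =  97
byte 3: 185 ⊕ 221 = 100
byte 4: 123 ⊕   2 = 121
byte 5:  18 ⊕  45 =  63
byte 6:   6 ⊕  38 =  32
byte 7:  88 ⊕  43 = 115
byte 8: 254 ⊕ 155 = 101
byte 9: 183 ⊕ 197 = 114
byte 10: 102 ⊕  16 = 118
byte 11:  46 ⊕  75 = 101
byte 12:  29 ⊕ 111 = 114
byte 13: 253 ⊕ 221 =  32
byte 14:  97 ⊕   2 =  99

72 65 61 64 79 3f 20 73 65 72 76 65 72 20 63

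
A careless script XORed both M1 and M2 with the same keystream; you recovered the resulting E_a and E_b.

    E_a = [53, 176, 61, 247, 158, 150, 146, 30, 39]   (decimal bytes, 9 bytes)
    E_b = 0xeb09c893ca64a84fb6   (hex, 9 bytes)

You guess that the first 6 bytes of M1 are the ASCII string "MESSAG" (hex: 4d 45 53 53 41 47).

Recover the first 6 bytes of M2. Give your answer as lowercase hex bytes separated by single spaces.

First, E_a ⊕ E_b = (M1 ⊕ K) ⊕ (M2 ⊕ K) = M1 ⊕ M2, so the key drops out. Then M2 = (M1 ⊕ M2) ⊕ M1 over the first 6 bytes.
byte 0: (35 XOR eb) XOR 4d = de XOR 4d = 93
byte 1: (b0 XOR 09) XOR 45 = b9 XOR 45 = fc
byte 2: (3d XOR c8) XOR 53 = f5 XOR 53 = a6
byte 3: (f7 XOR 93) XOR 53 = 64 XOR 53 = 37
byte 4: (9e XOR ca) XOR 41 = 54 XOR 41 = 15
byte 5: (96 XOR 64) XOR 47 = f2 XOR 47 = b5

93 fc a6 37 15 b5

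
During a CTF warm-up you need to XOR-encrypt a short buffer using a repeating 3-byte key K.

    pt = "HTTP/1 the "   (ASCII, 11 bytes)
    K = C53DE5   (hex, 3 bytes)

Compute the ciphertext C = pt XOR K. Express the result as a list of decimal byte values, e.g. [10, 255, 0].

The 3-byte key repeats, so the effective keystream is c5 3d e5 c5 3d e5 c5 3d e5 c5 3d.
byte 0: 48 XOR c5 = 8d
byte 1: 54 XOR 3d = 69
byte 2: 54 XOR e5 = b1
byte 3: 50 XOR c5 = 95
byte 4: 2f XOR 3d = 12
byte 5: 31 XOR e5 = d4
byte 6: 20 XOR c5 = e5
byte 7: 74 XOR 3d = 49
byte 8: 68 XOR e5 = 8d
byte 9: 65 XOR c5 = a0
byte 10: 20 XOR 3d = 1d

[141, 105, 177, 149, 18, 212, 229, 73, 141, 160, 29]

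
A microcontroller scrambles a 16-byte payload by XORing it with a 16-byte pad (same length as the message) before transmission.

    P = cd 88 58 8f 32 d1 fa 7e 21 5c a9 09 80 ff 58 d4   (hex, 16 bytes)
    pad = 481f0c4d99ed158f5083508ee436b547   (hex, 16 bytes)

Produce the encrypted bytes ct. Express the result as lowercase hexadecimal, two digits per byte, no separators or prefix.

XOR is its own inverse, so applying the key byte-wise gives the result directly.
byte 0: 11001101 XOR 01001000 = 10000101
byte 1: 10001000 XOR 00011111 = 10010111
byte 2: 01011000 XOR 00001100 = 01010100
byte 3: 10001111 XOR 01001101 = 11000010
byte 4: 00110010 XOR 10011001 = 10101011
byte 5: 11010001 XOR 11101101 = 00111100
byte 6: 11111010 XOR 00010101 = 11101111
byte 7: 01111110 XOR 10001111 = 11110001
byte 8: 00100001 XOR 01010000 = 01110001
byte 9: 01011100 XOR 10000011 = 11011111
byte 10: 10101001 XOR 01010000 = 11111001
byte 11: 00001001 XOR 10001110 = 10000111
byte 12: 10000000 XOR 11100100 = 01100100
byte 13: 11111111 XOR 00110110 = 11001001
byte 14: 01011000 XOR 10110101 = 11101101
byte 15: 11010100 XOR 01000111 = 10010011

859754c2ab3ceff171dff98764c9ed93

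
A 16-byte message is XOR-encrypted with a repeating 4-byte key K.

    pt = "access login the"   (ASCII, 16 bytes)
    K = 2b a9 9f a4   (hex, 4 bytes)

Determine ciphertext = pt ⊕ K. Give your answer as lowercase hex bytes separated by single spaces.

4a ca fc c1 58 da bf c8 44 ce f6 ca 0b dd f7 c1

The 4-byte key repeats, so the effective keystream is 2b a9 9f a4 2b a9 9f a4 2b a9 9f a4 2b a9 9f a4.
byte 0: 01100001 ⊕ 00101011 = 01001010
byte 1: 01100011 ⊕ 10101001 = 11001010
byte 2: 01100011 ⊕ 10011111 = 11111100
byte 3: 01100101 ⊕ 10100100 = 11000001
byte 4: 01110011 ⊕ 00101011 = 01011000
byte 5: 01110011 ⊕ 10101001 = 11011010
byte 6: 00100000 ⊕ 10011111 = 10111111
byte 7: 01101100 ⊕ 10100100 = 11001000
byte 8: 01101111 ⊕ 00101011 = 01000100
byte 9: 01100111 ⊕ 10101001 = 11001110
byte 10: 01101001 ⊕ 10011111 = 11110110
byte 11: 01101110 ⊕ 10100100 = 11001010
byte 12: 00100000 ⊕ 00101011 = 00001011
byte 13: 01110100 ⊕ 10101001 = 11011101
byte 14: 01101000 ⊕ 10011111 = 11110111
byte 15: 01100101 ⊕ 10100100 = 11000001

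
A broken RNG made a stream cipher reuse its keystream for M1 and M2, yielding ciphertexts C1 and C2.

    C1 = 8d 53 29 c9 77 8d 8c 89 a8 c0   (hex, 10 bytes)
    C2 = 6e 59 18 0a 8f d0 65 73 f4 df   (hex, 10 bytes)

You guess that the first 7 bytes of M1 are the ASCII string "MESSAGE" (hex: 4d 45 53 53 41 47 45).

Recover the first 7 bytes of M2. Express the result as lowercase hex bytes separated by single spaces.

ae 4f 62 90 b9 1a ac

First, C1 ⊕ C2 = (M1 ⊕ K) ⊕ (M2 ⊕ K) = M1 ⊕ M2, so the key drops out. Then M2 = (M1 ⊕ M2) ⊕ M1 over the first 7 bytes.
byte 0: (8d ^ 6e) ^ 4d = e3 ^ 4d = ae
byte 1: (53 ^ 59) ^ 45 = 0a ^ 45 = 4f
byte 2: (29 ^ 18) ^ 53 = 31 ^ 53 = 62
byte 3: (c9 ^ 0a) ^ 53 = c3 ^ 53 = 90
byte 4: (77 ^ 8f) ^ 41 = f8 ^ 41 = b9
byte 5: (8d ^ d0) ^ 47 = 5d ^ 47 = 1a
byte 6: (8c ^ 65) ^ 45 = e9 ^ 45 = ac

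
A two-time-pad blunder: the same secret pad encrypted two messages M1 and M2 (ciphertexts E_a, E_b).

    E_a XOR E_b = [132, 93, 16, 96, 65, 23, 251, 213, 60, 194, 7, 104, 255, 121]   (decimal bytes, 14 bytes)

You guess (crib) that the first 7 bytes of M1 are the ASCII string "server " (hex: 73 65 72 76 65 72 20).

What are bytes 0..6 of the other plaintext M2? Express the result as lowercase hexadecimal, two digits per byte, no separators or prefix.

f73862162465db

Since E_a ⊕ E_b = M1 ⊕ M2, XORing with the guessed M1 bytes yields the corresponding M2 bytes: M2 = (E_a ⊕ E_b) ⊕ M1.
84 xor 73 = f7
5d xor 65 = 38
10 xor 72 = 62
60 xor 76 = 16
41 xor 65 = 24
17 xor 72 = 65
fb xor 20 = db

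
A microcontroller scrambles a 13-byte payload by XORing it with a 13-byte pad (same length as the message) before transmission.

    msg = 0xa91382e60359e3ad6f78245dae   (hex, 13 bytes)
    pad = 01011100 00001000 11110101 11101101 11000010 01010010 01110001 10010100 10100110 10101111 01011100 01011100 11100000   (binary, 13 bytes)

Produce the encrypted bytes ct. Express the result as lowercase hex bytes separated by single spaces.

169 ⊕  92 = 245
 19 ⊕   8 =  27
130 ⊕ 245 = 119
230 ⊕ 237 =  11
  3 ⊕ 194 = 193
 89 ⊕  82 =  11
227 ⊕ 113 = 146
173 ⊕ 148 =  57
111 ⊕ 166 = 201
120 ⊕ 175 = 215
 36 ⊕  92 = 120
 93 ⊕  92 =   1
174 ⊕ 224 =  78

f5 1b 77 0b c1 0b 92 39 c9 d7 78 01 4e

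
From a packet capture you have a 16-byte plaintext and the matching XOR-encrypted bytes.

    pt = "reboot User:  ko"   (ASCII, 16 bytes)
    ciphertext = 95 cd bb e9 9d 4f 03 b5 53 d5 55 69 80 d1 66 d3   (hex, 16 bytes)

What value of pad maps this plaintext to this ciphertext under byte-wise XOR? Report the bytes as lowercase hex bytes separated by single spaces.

Since ciphertext = pt ⊕ pad, XORing both sides with pt gives pad = pt ⊕ ciphertext.
114 XOR 149 = 231
101 XOR 205 = 168
 98 XOR 187 = 217
111 XOR 233 = 134
111 XOR 157 = 242
116 XOR  79 =  59
 32 XOR   3 =  35
 85 XOR 181 = 224
115 XOR  83 =  32
101 XOR 213 = 176
114 XOR  85 =  39
 58 XOR 105 =  83
 32 XOR 128 = 160
 32 XOR 209 = 241
107 XOR 102 =  13
111 XOR 211 = 188

e7 a8 d9 86 f2 3b 23 e0 20 b0 27 53 a0 f1 0d bc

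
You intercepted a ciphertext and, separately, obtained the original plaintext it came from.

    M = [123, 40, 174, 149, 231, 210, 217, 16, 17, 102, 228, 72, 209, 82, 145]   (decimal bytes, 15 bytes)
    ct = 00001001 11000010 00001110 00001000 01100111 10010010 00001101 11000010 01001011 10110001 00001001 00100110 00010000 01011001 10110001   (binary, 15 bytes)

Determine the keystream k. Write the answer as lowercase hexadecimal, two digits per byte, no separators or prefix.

72eaa09d8040d4d25ad7ed6ec10b20

Since ct = M ⊕ k, XORing both sides with M gives k = M ⊕ ct.
7b xor 09 = 72
28 xor c2 = ea
ae xor 0e = a0
95 xor 08 = 9d
e7 xor 67 = 80
d2 xor 92 = 40
d9 xor 0d = d4
10 xor c2 = d2
11 xor 4b = 5a
66 xor b1 = d7
e4 xor 09 = ed
48 xor 26 = 6e
d1 xor 10 = c1
52 xor 59 = 0b
91 xor b1 = 20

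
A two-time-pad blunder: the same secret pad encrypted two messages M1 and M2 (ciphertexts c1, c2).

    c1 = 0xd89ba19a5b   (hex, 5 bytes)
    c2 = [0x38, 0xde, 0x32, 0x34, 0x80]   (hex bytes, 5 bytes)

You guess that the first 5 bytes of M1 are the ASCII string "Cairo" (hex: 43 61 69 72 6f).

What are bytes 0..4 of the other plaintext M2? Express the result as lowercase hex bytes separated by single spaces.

First, c1 ⊕ c2 = (M1 ⊕ K) ⊕ (M2 ⊕ K) = M1 ⊕ M2, so the key drops out. Then M2 = (M1 ⊕ M2) ⊕ M1 over the first 5 bytes.
byte 0: (d8 ⊕ 38) ⊕ 43 = e0 ⊕ 43 = a3
byte 1: (9b ⊕ de) ⊕ 61 = 45 ⊕ 61 = 24
byte 2: (a1 ⊕ 32) ⊕ 69 = 93 ⊕ 69 = fa
byte 3: (9a ⊕ 34) ⊕ 72 = ae ⊕ 72 = dc
byte 4: (5b ⊕ 80) ⊕ 6f = db ⊕ 6f = b4

a3 24 fa dc b4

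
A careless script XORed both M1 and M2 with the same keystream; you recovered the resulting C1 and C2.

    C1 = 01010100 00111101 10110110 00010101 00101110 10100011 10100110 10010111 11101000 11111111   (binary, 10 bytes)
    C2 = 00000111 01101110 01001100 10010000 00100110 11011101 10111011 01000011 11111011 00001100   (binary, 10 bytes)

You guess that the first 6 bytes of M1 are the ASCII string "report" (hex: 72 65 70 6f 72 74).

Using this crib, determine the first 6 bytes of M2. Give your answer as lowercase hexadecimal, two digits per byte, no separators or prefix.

21368aea7a0a

First, C1 ⊕ C2 = (M1 ⊕ K) ⊕ (M2 ⊕ K) = M1 ⊕ M2, so the key drops out. Then M2 = (M1 ⊕ M2) ⊕ M1 over the first 6 bytes.
byte 0: (54 XOR 07) XOR 72 = 53 XOR 72 = 21
byte 1: (3d XOR 6e) XOR 65 = 53 XOR 65 = 36
byte 2: (b6 XOR 4c) XOR 70 = fa XOR 70 = 8a
byte 3: (15 XOR 90) XOR 6f = 85 XOR 6f = ea
byte 4: (2e XOR 26) XOR 72 = 08 XOR 72 = 7a
byte 5: (a3 XOR dd) XOR 74 = 7e XOR 74 = 0a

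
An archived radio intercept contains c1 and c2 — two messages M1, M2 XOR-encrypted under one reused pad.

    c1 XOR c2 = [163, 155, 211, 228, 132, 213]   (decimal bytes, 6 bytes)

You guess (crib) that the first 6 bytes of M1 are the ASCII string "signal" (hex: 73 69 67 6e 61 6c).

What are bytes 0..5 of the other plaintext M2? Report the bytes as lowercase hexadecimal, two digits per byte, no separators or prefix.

Since c1 ⊕ c2 = M1 ⊕ M2, XORing with the guessed M1 bytes yields the corresponding M2 bytes: M2 = (c1 ⊕ c2) ⊕ M1.
byte 0: a3 ^ 73 = d0
byte 1: 9b ^ 69 = f2
byte 2: d3 ^ 67 = b4
byte 3: e4 ^ 6e = 8a
byte 4: 84 ^ 61 = e5
byte 5: d5 ^ 6c = b9

d0f2b48ae5b9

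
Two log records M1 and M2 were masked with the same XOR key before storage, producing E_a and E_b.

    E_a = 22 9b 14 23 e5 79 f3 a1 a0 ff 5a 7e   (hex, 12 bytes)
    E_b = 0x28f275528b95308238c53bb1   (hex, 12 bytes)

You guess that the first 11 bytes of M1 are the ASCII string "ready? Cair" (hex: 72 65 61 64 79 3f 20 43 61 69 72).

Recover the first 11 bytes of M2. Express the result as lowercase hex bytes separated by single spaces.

78 0c 00 15 17 d3 e3 60 f9 53 13

First, E_a ⊕ E_b = (M1 ⊕ K) ⊕ (M2 ⊕ K) = M1 ⊕ M2, so the key drops out. Then M2 = (M1 ⊕ M2) ⊕ M1 over the first 11 bytes.
byte 0: (22 ⊕ 28) ⊕ 72 = 0a ⊕ 72 = 78
byte 1: (9b ⊕ f2) ⊕ 65 = 69 ⊕ 65 = 0c
byte 2: (14 ⊕ 75) ⊕ 61 = 61 ⊕ 61 = 00
byte 3: (23 ⊕ 52) ⊕ 64 = 71 ⊕ 64 = 15
byte 4: (e5 ⊕ 8b) ⊕ 79 = 6e ⊕ 79 = 17
byte 5: (79 ⊕ 95) ⊕ 3f = ec ⊕ 3f = d3
byte 6: (f3 ⊕ 30) ⊕ 20 = c3 ⊕ 20 = e3
byte 7: (a1 ⊕ 82) ⊕ 43 = 23 ⊕ 43 = 60
byte 8: (a0 ⊕ 38) ⊕ 61 = 98 ⊕ 61 = f9
byte 9: (ff ⊕ c5) ⊕ 69 = 3a ⊕ 69 = 53
byte 10: (5a ⊕ 3b) ⊕ 72 = 61 ⊕ 72 = 13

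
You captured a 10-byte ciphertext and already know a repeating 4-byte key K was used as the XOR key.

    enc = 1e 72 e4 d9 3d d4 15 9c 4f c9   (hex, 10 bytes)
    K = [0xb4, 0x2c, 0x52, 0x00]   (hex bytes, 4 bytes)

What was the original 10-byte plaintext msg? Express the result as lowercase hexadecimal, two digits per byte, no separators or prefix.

The 4-byte key repeats, so the effective keystream is b4 2c 52 00 b4 2c 52 00 b4 2c.
byte 0: 1e xor b4 = aa
byte 1: 72 xor 2c = 5e
byte 2: e4 xor 52 = b6
byte 3: d9 xor 00 = d9
byte 4: 3d xor b4 = 89
byte 5: d4 xor 2c = f8
byte 6: 15 xor 52 = 47
byte 7: 9c xor 00 = 9c
byte 8: 4f xor b4 = fb
byte 9: c9 xor 2c = e5

aa5eb6d989f8479cfbe5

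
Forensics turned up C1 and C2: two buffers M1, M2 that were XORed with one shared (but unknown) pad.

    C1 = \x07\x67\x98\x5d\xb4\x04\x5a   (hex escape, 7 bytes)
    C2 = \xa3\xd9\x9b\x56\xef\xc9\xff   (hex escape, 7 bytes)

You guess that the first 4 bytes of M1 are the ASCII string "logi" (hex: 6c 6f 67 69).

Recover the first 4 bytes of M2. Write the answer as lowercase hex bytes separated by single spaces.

c8 d1 64 62

First, C1 ⊕ C2 = (M1 ⊕ K) ⊕ (M2 ⊕ K) = M1 ⊕ M2, so the key drops out. Then M2 = (M1 ⊕ M2) ⊕ M1 over the first 4 bytes.
byte 0: (07 xor a3) xor 6c = a4 xor 6c = c8
byte 1: (67 xor d9) xor 6f = be xor 6f = d1
byte 2: (98 xor 9b) xor 67 = 03 xor 67 = 64
byte 3: (5d xor 56) xor 69 = 0b xor 69 = 62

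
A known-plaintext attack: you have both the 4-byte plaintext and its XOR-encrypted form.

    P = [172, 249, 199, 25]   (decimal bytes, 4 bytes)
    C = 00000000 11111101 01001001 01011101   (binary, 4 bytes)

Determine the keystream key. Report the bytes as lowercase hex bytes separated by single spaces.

Since C = P ⊕ key, XORing both sides with P gives key = P ⊕ C.
172 ⊕   0 = 172
249 ⊕ 253 =   4
199 ⊕  73 = 142
 25 ⊕  93 =  68

ac 04 8e 44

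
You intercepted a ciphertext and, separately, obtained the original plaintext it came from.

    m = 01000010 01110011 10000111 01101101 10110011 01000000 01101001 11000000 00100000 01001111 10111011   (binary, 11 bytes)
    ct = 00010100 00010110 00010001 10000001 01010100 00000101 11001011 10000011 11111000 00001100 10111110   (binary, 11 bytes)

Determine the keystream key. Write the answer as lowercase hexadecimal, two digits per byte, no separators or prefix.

Since ct = m ⊕ key, XORing both sides with m gives key = m ⊕ ct.
byte 0: 01000010 xor 00010100 = 01010110
byte 1: 01110011 xor 00010110 = 01100101
byte 2: 10000111 xor 00010001 = 10010110
byte 3: 01101101 xor 10000001 = 11101100
byte 4: 10110011 xor 01010100 = 11100111
byte 5: 01000000 xor 00000101 = 01000101
byte 6: 01101001 xor 11001011 = 10100010
byte 7: 11000000 xor 10000011 = 01000011
byte 8: 00100000 xor 11111000 = 11011000
byte 9: 01001111 xor 00001100 = 01000011
byte 10: 10111011 xor 10111110 = 00000101

566596ece745a243d84305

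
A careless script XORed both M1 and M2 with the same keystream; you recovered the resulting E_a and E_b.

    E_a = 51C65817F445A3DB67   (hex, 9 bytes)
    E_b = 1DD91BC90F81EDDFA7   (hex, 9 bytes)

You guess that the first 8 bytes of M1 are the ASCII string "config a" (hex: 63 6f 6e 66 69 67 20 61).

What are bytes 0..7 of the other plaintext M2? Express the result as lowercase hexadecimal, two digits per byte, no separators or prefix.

First, E_a ⊕ E_b = (M1 ⊕ K) ⊕ (M2 ⊕ K) = M1 ⊕ M2, so the key drops out. Then M2 = (M1 ⊕ M2) ⊕ M1 over the first 8 bytes.
byte 0: (51 ⊕ 1d) ⊕ 63 = 4c ⊕ 63 = 2f
byte 1: (c6 ⊕ d9) ⊕ 6f = 1f ⊕ 6f = 70
byte 2: (58 ⊕ 1b) ⊕ 6e = 43 ⊕ 6e = 2d
byte 3: (17 ⊕ c9) ⊕ 66 = de ⊕ 66 = b8
byte 4: (f4 ⊕ 0f) ⊕ 69 = fb ⊕ 69 = 92
byte 5: (45 ⊕ 81) ⊕ 67 = c4 ⊕ 67 = a3
byte 6: (a3 ⊕ ed) ⊕ 20 = 4e ⊕ 20 = 6e
byte 7: (db ⊕ df) ⊕ 61 = 04 ⊕ 61 = 65

2f702db892a36e65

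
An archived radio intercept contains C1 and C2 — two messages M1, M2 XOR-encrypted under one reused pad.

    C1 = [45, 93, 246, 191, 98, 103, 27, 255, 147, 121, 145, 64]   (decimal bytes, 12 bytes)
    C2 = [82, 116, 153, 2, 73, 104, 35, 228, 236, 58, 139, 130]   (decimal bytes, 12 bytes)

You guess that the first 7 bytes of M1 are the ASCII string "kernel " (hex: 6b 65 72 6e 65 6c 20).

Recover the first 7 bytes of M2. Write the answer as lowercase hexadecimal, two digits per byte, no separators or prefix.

144c1dd34e6318

First, C1 ⊕ C2 = (M1 ⊕ K) ⊕ (M2 ⊕ K) = M1 ⊕ M2, so the key drops out. Then M2 = (M1 ⊕ M2) ⊕ M1 over the first 7 bytes.
byte 0: (2d ⊕ 52) ⊕ 6b = 7f ⊕ 6b = 14
byte 1: (5d ⊕ 74) ⊕ 65 = 29 ⊕ 65 = 4c
byte 2: (f6 ⊕ 99) ⊕ 72 = 6f ⊕ 72 = 1d
byte 3: (bf ⊕ 02) ⊕ 6e = bd ⊕ 6e = d3
byte 4: (62 ⊕ 49) ⊕ 65 = 2b ⊕ 65 = 4e
byte 5: (67 ⊕ 68) ⊕ 6c = 0f ⊕ 6c = 63
byte 6: (1b ⊕ 23) ⊕ 20 = 38 ⊕ 20 = 18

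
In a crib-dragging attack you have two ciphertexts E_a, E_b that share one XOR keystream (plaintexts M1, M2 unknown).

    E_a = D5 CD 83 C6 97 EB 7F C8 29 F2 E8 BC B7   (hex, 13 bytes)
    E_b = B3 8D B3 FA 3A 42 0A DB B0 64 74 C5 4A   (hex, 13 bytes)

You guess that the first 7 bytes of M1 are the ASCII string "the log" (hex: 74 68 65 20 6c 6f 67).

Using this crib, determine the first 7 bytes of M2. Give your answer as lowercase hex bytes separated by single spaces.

12 28 55 1c c1 c6 12

First, E_a ⊕ E_b = (M1 ⊕ K) ⊕ (M2 ⊕ K) = M1 ⊕ M2, so the key drops out. Then M2 = (M1 ⊕ M2) ⊕ M1 over the first 7 bytes.
byte 0: (d5 XOR b3) XOR 74 = 66 XOR 74 = 12
byte 1: (cd XOR 8d) XOR 68 = 40 XOR 68 = 28
byte 2: (83 XOR b3) XOR 65 = 30 XOR 65 = 55
byte 3: (c6 XOR fa) XOR 20 = 3c XOR 20 = 1c
byte 4: (97 XOR 3a) XOR 6c = ad XOR 6c = c1
byte 5: (eb XOR 42) XOR 6f = a9 XOR 6f = c6
byte 6: (7f XOR 0a) XOR 67 = 75 XOR 67 = 12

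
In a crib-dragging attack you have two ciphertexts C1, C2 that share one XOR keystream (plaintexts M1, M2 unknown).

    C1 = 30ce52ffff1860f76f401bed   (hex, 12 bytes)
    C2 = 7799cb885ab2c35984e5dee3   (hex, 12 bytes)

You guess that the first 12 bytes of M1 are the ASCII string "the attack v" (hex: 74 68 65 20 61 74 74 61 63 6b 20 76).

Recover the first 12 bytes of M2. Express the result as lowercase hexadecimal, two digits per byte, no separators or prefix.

333ffc57c4ded7cf88cee578

First, C1 ⊕ C2 = (M1 ⊕ K) ⊕ (M2 ⊕ K) = M1 ⊕ M2, so the key drops out. Then M2 = (M1 ⊕ M2) ⊕ M1 over the first 12 bytes.
byte 0: (30 XOR 77) XOR 74 = 47 XOR 74 = 33
byte 1: (ce XOR 99) XOR 68 = 57 XOR 68 = 3f
byte 2: (52 XOR cb) XOR 65 = 99 XOR 65 = fc
byte 3: (ff XOR 88) XOR 20 = 77 XOR 20 = 57
byte 4: (ff XOR 5a) XOR 61 = a5 XOR 61 = c4
byte 5: (18 XOR b2) XOR 74 = aa XOR 74 = de
byte 6: (60 XOR c3) XOR 74 = a3 XOR 74 = d7
byte 7: (f7 XOR 59) XOR 61 = ae XOR 61 = cf
byte 8: (6f XOR 84) XOR 63 = eb XOR 63 = 88
byte 9: (40 XOR e5) XOR 6b = a5 XOR 6b = ce
byte 10: (1b XOR de) XOR 20 = c5 XOR 20 = e5
byte 11: (ed XOR e3) XOR 76 = 0e XOR 76 = 78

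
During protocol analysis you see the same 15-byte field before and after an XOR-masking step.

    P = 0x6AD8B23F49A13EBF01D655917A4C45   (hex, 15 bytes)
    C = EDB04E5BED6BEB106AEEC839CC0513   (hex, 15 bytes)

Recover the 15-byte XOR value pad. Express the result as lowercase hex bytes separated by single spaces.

87 68 fc 64 a4 ca d5 af 6b 38 9d a8 b6 49 56

Since C = P ⊕ pad, XORing both sides with P gives pad = P ⊕ C.
byte 0: 6a ⊕ ed = 87
byte 1: d8 ⊕ b0 = 68
byte 2: b2 ⊕ 4e = fc
byte 3: 3f ⊕ 5b = 64
byte 4: 49 ⊕ ed = a4
byte 5: a1 ⊕ 6b = ca
byte 6: 3e ⊕ eb = d5
byte 7: bf ⊕ 10 = af
byte 8: 01 ⊕ 6a = 6b
byte 9: d6 ⊕ ee = 38
byte 10: 55 ⊕ c8 = 9d
byte 11: 91 ⊕ 39 = a8
byte 12: 7a ⊕ cc = b6
byte 13: 4c ⊕ 05 = 49
byte 14: 45 ⊕ 13 = 56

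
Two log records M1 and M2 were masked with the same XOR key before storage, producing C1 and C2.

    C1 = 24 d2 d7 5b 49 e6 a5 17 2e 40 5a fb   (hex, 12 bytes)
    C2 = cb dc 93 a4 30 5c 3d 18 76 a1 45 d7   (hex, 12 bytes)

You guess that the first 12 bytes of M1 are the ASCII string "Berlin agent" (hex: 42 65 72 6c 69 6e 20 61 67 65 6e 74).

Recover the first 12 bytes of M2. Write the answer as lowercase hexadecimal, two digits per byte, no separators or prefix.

ad6b369310d4b86e3f847158

First, C1 ⊕ C2 = (M1 ⊕ K) ⊕ (M2 ⊕ K) = M1 ⊕ M2, so the key drops out. Then M2 = (M1 ⊕ M2) ⊕ M1 over the first 12 bytes.
byte 0: (24 ^ cb) ^ 42 = ef ^ 42 = ad
byte 1: (d2 ^ dc) ^ 65 = 0e ^ 65 = 6b
byte 2: (d7 ^ 93) ^ 72 = 44 ^ 72 = 36
byte 3: (5b ^ a4) ^ 6c = ff ^ 6c = 93
byte 4: (49 ^ 30) ^ 69 = 79 ^ 69 = 10
byte 5: (e6 ^ 5c) ^ 6e = ba ^ 6e = d4
byte 6: (a5 ^ 3d) ^ 20 = 98 ^ 20 = b8
byte 7: (17 ^ 18) ^ 61 = 0f ^ 61 = 6e
byte 8: (2e ^ 76) ^ 67 = 58 ^ 67 = 3f
byte 9: (40 ^ a1) ^ 65 = e1 ^ 65 = 84
byte 10: (5a ^ 45) ^ 6e = 1f ^ 6e = 71
byte 11: (fb ^ d7) ^ 74 = 2c ^ 74 = 58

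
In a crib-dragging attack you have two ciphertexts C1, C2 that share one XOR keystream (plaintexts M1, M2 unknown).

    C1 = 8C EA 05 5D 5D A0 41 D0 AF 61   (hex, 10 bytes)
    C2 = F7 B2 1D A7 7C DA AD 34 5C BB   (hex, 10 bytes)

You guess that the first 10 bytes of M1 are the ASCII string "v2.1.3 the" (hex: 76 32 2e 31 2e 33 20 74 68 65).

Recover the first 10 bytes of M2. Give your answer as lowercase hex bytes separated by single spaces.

First, C1 ⊕ C2 = (M1 ⊕ K) ⊕ (M2 ⊕ K) = M1 ⊕ M2, so the key drops out. Then M2 = (M1 ⊕ M2) ⊕ M1 over the first 10 bytes.
byte 0: (8c ^ f7) ^ 76 = 7b ^ 76 = 0d
byte 1: (ea ^ b2) ^ 32 = 58 ^ 32 = 6a
byte 2: (05 ^ 1d) ^ 2e = 18 ^ 2e = 36
byte 3: (5d ^ a7) ^ 31 = fa ^ 31 = cb
byte 4: (5d ^ 7c) ^ 2e = 21 ^ 2e = 0f
byte 5: (a0 ^ da) ^ 33 = 7a ^ 33 = 49
byte 6: (41 ^ ad) ^ 20 = ec ^ 20 = cc
byte 7: (d0 ^ 34) ^ 74 = e4 ^ 74 = 90
byte 8: (af ^ 5c) ^ 68 = f3 ^ 68 = 9b
byte 9: (61 ^ bb) ^ 65 = da ^ 65 = bf

0d 6a 36 cb 0f 49 cc 90 9b bf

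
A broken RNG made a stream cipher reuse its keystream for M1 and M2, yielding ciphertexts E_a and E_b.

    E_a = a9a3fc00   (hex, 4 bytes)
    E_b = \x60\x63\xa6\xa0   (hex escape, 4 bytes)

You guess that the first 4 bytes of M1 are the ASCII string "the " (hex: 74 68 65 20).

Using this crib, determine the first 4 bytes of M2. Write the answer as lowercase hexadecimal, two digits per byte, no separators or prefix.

First, E_a ⊕ E_b = (M1 ⊕ K) ⊕ (M2 ⊕ K) = M1 ⊕ M2, so the key drops out. Then M2 = (M1 ⊕ M2) ⊕ M1 over the first 4 bytes.
byte 0: (a9 ⊕ 60) ⊕ 74 = c9 ⊕ 74 = bd
byte 1: (a3 ⊕ 63) ⊕ 68 = c0 ⊕ 68 = a8
byte 2: (fc ⊕ a6) ⊕ 65 = 5a ⊕ 65 = 3f
byte 3: (00 ⊕ a0) ⊕ 20 = a0 ⊕ 20 = 80

bda83f80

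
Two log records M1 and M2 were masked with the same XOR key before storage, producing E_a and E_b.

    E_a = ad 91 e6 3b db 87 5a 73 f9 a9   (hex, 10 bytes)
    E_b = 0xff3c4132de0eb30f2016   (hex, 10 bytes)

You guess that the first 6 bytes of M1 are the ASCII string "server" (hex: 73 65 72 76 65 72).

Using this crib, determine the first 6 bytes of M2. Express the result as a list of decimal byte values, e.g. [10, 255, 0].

[33, 200, 213, 127, 96, 251]

First, E_a ⊕ E_b = (M1 ⊕ K) ⊕ (M2 ⊕ K) = M1 ⊕ M2, so the key drops out. Then M2 = (M1 ⊕ M2) ⊕ M1 over the first 6 bytes.
byte 0: (ad XOR ff) XOR 73 = 52 XOR 73 = 21
byte 1: (91 XOR 3c) XOR 65 = ad XOR 65 = c8
byte 2: (e6 XOR 41) XOR 72 = a7 XOR 72 = d5
byte 3: (3b XOR 32) XOR 76 = 09 XOR 76 = 7f
byte 4: (db XOR de) XOR 65 = 05 XOR 65 = 60
byte 5: (87 XOR 0e) XOR 72 = 89 XOR 72 = fb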